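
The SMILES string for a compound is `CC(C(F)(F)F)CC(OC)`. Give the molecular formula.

C6H11F3O

Atom tally by fragment:
  CH3 → C:1 H:3
  CH(CF3) → C:2 H:1 F:3
  CH2 → C:1 H:2
  CH2OCH3 → C:2 H:5 O:1
Element totals:
  C: 6
  H: 11
  F: 3
  O: 1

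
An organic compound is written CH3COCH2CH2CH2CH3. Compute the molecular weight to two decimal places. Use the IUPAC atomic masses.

Element totals:
  C: 6
  H: 12
  O: 1
Molecular formula: C6H12O.
  M = 6(12.011) + 12(1.008) + 15.999
    = 72.066 + 12.096 + 15.999 = 100.161

100.16 g/mol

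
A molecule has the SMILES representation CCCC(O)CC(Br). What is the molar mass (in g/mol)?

Atom tally by fragment:
  CH3 → C:1 H:3
  CH2 → C:1 H:2
  CH2 → C:1 H:2
  CH(OH) → C:1 H:2 O:1
  CH2 → C:1 H:2
  CH2Br → C:1 H:2 Br:1
Element totals:
  C: 6
  H: 13
  Br: 1
  O: 1
Molecular formula: C6H13BrO.
  M = 6(12.011) + 13(1.008) + 79.904 + 15.999
    = 72.066 + 13.104 + 79.904 + 15.999 = 181.073

181.07 g/mol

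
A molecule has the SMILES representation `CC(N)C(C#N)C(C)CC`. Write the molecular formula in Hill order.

C8H16N2

Atom tally by fragment:
  CH3 → C:1 H:3
  CH(NH2) → C:1 H:3 N:1
  CH(CN) → C:2 H:1 N:1
  CH(CH3) → C:2 H:4
  CH2 → C:1 H:2
  CH3 → C:1 H:3
Element totals:
  C: 8
  H: 16
  N: 2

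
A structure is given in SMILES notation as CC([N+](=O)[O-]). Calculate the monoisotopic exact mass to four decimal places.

75.0320

Atom tally by fragment:
  CH3 → C:1 H:3
  CH2NO2 → C:1 H:2 N:1 O:2
Element totals:
  C: 2
  H: 5
  N: 1
  O: 2
Molecular formula: C2H5NO2.
  M = 2(12.0) + 5(1.007825) + 14.003074 + 2(15.994915)
    = 24.000000 + 5.039125 + 14.003074 + 31.989830 = 75.032029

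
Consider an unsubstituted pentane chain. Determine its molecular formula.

C5H12

Atom tally by fragment:
  CH3 → C:1 H:3
  CH2 → C:1 H:2
  CH2 → C:1 H:2
  CH2 → C:1 H:2
  CH3 → C:1 H:3
Element totals:
  C: 5
  H: 12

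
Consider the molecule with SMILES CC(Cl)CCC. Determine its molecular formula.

Atom tally by fragment:
  CH3 → C:1 H:3
  CH(Cl) → C:1 H:1 Cl:1
  CH2 → C:1 H:2
  CH2 → C:1 H:2
  CH3 → C:1 H:3
Element totals:
  C: 5
  H: 11
  Cl: 1

C5H11Cl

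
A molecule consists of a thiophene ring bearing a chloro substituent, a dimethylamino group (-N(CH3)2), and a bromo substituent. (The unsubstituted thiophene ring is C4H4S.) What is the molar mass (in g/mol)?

Atom tally by fragment:
  thiophene ring core → C:4 H:4 S:1
  (− 3 ring H displaced by substituents)
  + Cl → Cl:1
  + N(CH3)2 → N:1 C:2 H:6
  + Br → Br:1
Element totals:
  C: 6
  H: 7
  Br: 1
  Cl: 1
  N: 1
  S: 1
Molecular formula: C6H7BrClNS.
  M = 6(12.011) + 7(1.008) + 79.904 + 35.45 + 14.007 + 32.06
    = 72.066 + 7.056 + 79.904 + 35.450 + 14.007 + 32.060 = 240.543

240.54 g/mol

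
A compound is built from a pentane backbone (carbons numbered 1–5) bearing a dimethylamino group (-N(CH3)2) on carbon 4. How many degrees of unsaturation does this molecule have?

0

Atom tally by fragment:
  CH3 → C:1 H:3
  CH2 → C:1 H:2
  CH2 → C:1 H:2
  CH(N(CH3)2) → C:3 H:7 N:1
  CH3 → C:1 H:3
Element totals:
  C: 7
  H: 17
  N: 1
Molecular formula: C7H17N.
DoU = (2C + 2 + N − H − X) / 2 = (2·7 + 2 + 1 − 17 − 0) / 2 = 0.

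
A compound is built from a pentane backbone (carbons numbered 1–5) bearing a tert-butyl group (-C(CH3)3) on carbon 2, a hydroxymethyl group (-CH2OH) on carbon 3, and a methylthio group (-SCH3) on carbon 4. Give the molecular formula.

Atom tally by fragment:
  CH3 → C:1 H:3
  CH(C(CH3)3) → C:5 H:10
  CH(CH2OH) → C:2 H:4 O:1
  CH(SCH3) → C:2 H:4 S:1
  CH3 → C:1 H:3
Element totals:
  C: 11
  H: 24
  O: 1
  S: 1

C11H24OS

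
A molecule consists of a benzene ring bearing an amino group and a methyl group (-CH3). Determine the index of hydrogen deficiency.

Atom tally by fragment:
  benzene ring core → C:6 H:6
  (− 2 ring H displaced by substituents)
  + NH2 → N:1 H:2
  + CH3 → C:1 H:3
Element totals:
  C: 7
  H: 9
  N: 1
Molecular formula: C7H9N.
DoU = (2C + 2 + N − H − X) / 2 = (2·7 + 2 + 1 − 9 − 0) / 2 = 4.

4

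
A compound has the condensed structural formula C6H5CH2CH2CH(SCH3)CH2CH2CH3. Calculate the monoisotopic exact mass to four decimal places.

208.1286

Atom tally by fragment:
  C6H5CH2 → C:7 H:7
  CH2 → C:1 H:2
  CH(SCH3) → C:2 H:4 S:1
  CH2 → C:1 H:2
  CH2 → C:1 H:2
  CH3 → C:1 H:3
Element totals:
  C: 13
  H: 20
  S: 1
Molecular formula: C13H20S.
  M = 13(12.0) + 20(1.007825) + 31.972071
    = 156.000000 + 20.156500 + 31.972071 = 208.128571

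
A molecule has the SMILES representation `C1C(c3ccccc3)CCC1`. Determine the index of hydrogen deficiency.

5

Atom tally by fragment:
  cyclopentane ring core → C:5 H:10
  (− 1 ring H displaced by substituents)
  + C6H5 → C:6 H:5
Element totals:
  C: 11
  H: 14
Molecular formula: C11H14.
DoU = (2C + 2 + N − H − X) / 2 = (2·11 + 2 + 0 − 14 − 0) / 2 = 5.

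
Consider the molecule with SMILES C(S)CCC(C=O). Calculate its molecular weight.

118.19 g/mol

Atom tally by fragment:
  HSCH2 → C:1 H:3 S:1
  CH2 → C:1 H:2
  CH2 → C:1 H:2
  CH2CHO → C:2 H:3 O:1
Element totals:
  C: 5
  H: 10
  O: 1
  S: 1
Molecular formula: C5H10OS.
  M = 5(12.011) + 10(1.008) + 15.999 + 32.06
    = 60.055 + 10.080 + 15.999 + 32.060 = 118.194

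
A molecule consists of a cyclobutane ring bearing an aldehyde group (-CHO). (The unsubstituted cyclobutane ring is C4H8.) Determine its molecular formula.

C5H8O

Atom tally by fragment:
  cyclobutane ring core → C:4 H:8
  (− 1 ring H displaced by substituents)
  + CHO → C:1 H:1 O:1
Element totals:
  C: 5
  H: 8
  O: 1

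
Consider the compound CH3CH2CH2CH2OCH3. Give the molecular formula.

Atom tally by fragment:
  CH3 → C:1 H:3
  CH2 → C:1 H:2
  CH2 → C:1 H:2
  CH2OCH3 → C:2 H:5 O:1
Element totals:
  C: 5
  H: 12
  O: 1

C5H12O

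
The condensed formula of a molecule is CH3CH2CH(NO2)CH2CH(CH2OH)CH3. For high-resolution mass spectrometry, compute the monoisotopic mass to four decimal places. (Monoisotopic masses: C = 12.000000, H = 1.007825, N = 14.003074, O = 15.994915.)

Atom tally by fragment:
  CH3 → C:1 H:3
  CH2 → C:1 H:2
  CH(NO2) → C:1 H:1 N:1 O:2
  CH2 → C:1 H:2
  CH(CH2OH) → C:2 H:4 O:1
  CH3 → C:1 H:3
Element totals:
  C: 7
  H: 15
  N: 1
  O: 3
Molecular formula: C7H15NO3.
  M = 7(12.0) + 15(1.007825) + 14.003074 + 3(15.994915)
    = 84.000000 + 15.117375 + 14.003074 + 47.984745 = 161.105194

161.1052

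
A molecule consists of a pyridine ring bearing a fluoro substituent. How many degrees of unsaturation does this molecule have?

Atom tally by fragment:
  pyridine ring core → C:5 H:5 N:1
  (− 1 ring H displaced by substituents)
  + F → F:1
Element totals:
  C: 5
  H: 4
  F: 1
  N: 1
Molecular formula: C5H4FN.
DoU = (2C + 2 + N − H − X) / 2 = (2·5 + 2 + 1 − 4 − 1) / 2 = 4.

4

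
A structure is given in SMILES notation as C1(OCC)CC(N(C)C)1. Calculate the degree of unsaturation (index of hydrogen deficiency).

1

Atom tally by fragment:
  cyclopropane ring core → C:3 H:6
  (− 2 ring H displaced by substituents)
  + OC2H5 → C:2 H:5 O:1
  + N(CH3)2 → N:1 C:2 H:6
Element totals:
  C: 7
  H: 15
  N: 1
  O: 1
Molecular formula: C7H15NO.
DoU = (2C + 2 + N − H − X) / 2 = (2·7 + 2 + 1 − 15 − 0) / 2 = 1.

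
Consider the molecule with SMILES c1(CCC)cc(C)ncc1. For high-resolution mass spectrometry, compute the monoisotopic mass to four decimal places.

135.1048

Atom tally by fragment:
  pyridine ring core → C:5 H:5 N:1
  (− 2 ring H displaced by substituents)
  + CH2CH2CH3 → C:3 H:7
  + CH3 → C:1 H:3
Element totals:
  C: 9
  H: 13
  N: 1
Molecular formula: C9H13N.
  M = 9(12.0) + 13(1.007825) + 14.003074
    = 108.000000 + 13.101725 + 14.003074 = 135.104799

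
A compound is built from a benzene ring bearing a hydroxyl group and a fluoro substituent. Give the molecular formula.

Atom tally by fragment:
  benzene ring core → C:6 H:6
  (− 2 ring H displaced by substituents)
  + OH → O:1 H:1
  + F → F:1
Element totals:
  C: 6
  H: 5
  F: 1
  O: 1

C6H5FO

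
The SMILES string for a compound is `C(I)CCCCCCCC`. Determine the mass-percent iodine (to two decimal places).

Atom tally by fragment:
  ICH2 → C:1 H:2 I:1
  CH2 → C:1 H:2
  CH2 → C:1 H:2
  CH2 → C:1 H:2
  CH2 → C:1 H:2
  CH2 → C:1 H:2
  CH2 → C:1 H:2
  CH2 → C:1 H:2
  CH3 → C:1 H:3
Element totals:
  C: 9
  H: 19
  I: 1
Molecular formula: C9H19I.
Molar mass = 254.155 g/mol.
Mass from I: 1 × 126.904 = 126.904 g/mol.
%I = 126.904 / 254.155 × 100 = 49.93%.

49.93%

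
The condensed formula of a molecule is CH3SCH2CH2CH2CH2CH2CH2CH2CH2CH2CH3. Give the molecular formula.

Atom tally by fragment:
  CH3SCH2 → C:2 H:5 S:1
  CH2 → C:1 H:2
  CH2 → C:1 H:2
  CH2 → C:1 H:2
  CH2 → C:1 H:2
  CH2 → C:1 H:2
  CH2 → C:1 H:2
  CH2 → C:1 H:2
  CH2 → C:1 H:2
  CH3 → C:1 H:3
Element totals:
  C: 11
  H: 24
  S: 1

C11H24S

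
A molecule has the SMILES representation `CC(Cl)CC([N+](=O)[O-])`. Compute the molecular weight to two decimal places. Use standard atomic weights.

137.56 g/mol

Atom tally by fragment:
  CH3 → C:1 H:3
  CH(Cl) → C:1 H:1 Cl:1
  CH2 → C:1 H:2
  CH2NO2 → C:1 H:2 N:1 O:2
Element totals:
  C: 4
  H: 8
  Cl: 1
  N: 1
  O: 2
Molecular formula: C4H8ClNO2.
  M = 4(12.011) + 8(1.008) + 35.45 + 14.007 + 2(15.999)
    = 48.044 + 8.064 + 35.450 + 14.007 + 31.998 = 137.563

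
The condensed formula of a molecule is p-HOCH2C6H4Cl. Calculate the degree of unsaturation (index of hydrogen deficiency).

4

Atom tally by fragment:
  benzene ring core → C:6 H:6
  (− 2 ring H displaced by substituents)
  + CH2OH → C:1 H:3 O:1
  + Cl → Cl:1
Element totals:
  C: 7
  H: 7
  Cl: 1
  O: 1
Molecular formula: C7H7ClO.
DoU = (2C + 2 + N − H − X) / 2 = (2·7 + 2 + 0 − 7 − 1) / 2 = 4.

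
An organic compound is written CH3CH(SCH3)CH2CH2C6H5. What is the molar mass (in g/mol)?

Element totals:
  C: 11
  H: 16
  S: 1
Molecular formula: C11H16S.
  M = 11(12.011) + 16(1.008) + 32.06
    = 132.121 + 16.128 + 32.060 = 180.309

180.31 g/mol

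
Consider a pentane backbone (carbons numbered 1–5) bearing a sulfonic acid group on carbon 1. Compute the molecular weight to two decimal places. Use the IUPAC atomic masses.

Atom tally by fragment:
  HO3SCH2 → C:1 H:3 S:1 O:3
  CH2 → C:1 H:2
  CH2 → C:1 H:2
  CH2 → C:1 H:2
  CH3 → C:1 H:3
Element totals:
  C: 5
  H: 12
  O: 3
  S: 1
Molecular formula: C5H12O3S.
  M = 5(12.011) + 12(1.008) + 3(15.999) + 32.06
    = 60.055 + 12.096 + 47.997 + 32.060 = 152.208

152.21 g/mol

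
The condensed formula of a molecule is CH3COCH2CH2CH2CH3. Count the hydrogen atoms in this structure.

12

Atom tally by fragment:
  CH3COCH2 → C:3 H:5 O:1
  CH2 → C:1 H:2
  CH2 → C:1 H:2
  CH3 → C:1 H:3
Element totals:
  C: 6
  H: 12
  O: 1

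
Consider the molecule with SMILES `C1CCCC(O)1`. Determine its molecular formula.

C5H10O

Atom tally by fragment:
  cyclopentane ring core → C:5 H:10
  (− 1 ring H displaced by substituents)
  + OH → O:1 H:1
Element totals:
  C: 5
  H: 10
  O: 1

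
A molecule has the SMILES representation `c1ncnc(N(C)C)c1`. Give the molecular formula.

C6H9N3

Atom tally by fragment:
  pyrimidine ring core → C:4 H:4 N:2
  (− 1 ring H displaced by substituents)
  + N(CH3)2 → N:1 C:2 H:6
Element totals:
  C: 6
  H: 9
  N: 3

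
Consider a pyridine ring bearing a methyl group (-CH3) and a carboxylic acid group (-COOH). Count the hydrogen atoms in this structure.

7

Atom tally by fragment:
  pyridine ring core → C:5 H:5 N:1
  (− 2 ring H displaced by substituents)
  + CH3 → C:1 H:3
  + COOH → C:1 H:1 O:2
Element totals:
  C: 7
  H: 7
  N: 1
  O: 2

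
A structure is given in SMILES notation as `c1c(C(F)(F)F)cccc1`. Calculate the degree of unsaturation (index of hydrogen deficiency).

4

Atom tally by fragment:
  benzene ring core → C:6 H:6
  (− 1 ring H displaced by substituents)
  + CF3 → C:1 F:3
Element totals:
  C: 7
  H: 5
  F: 3
Molecular formula: C7H5F3.
DoU = (2C + 2 + N − H − X) / 2 = (2·7 + 2 + 0 − 5 − 3) / 2 = 4.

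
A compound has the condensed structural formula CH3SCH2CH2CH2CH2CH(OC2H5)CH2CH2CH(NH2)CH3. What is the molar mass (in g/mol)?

Atom tally by fragment:
  CH3SCH2 → C:2 H:5 S:1
  CH2 → C:1 H:2
  CH2 → C:1 H:2
  CH2 → C:1 H:2
  CH(OC2H5) → C:3 H:6 O:1
  CH2 → C:1 H:2
  CH2 → C:1 H:2
  CH(NH2) → C:1 H:3 N:1
  CH3 → C:1 H:3
Element totals:
  C: 12
  H: 27
  N: 1
  O: 1
  S: 1
Molecular formula: C12H27NOS.
  M = 12(12.011) + 27(1.008) + 14.007 + 15.999 + 32.06
    = 144.132 + 27.216 + 14.007 + 15.999 + 32.060 = 233.414

233.41 g/mol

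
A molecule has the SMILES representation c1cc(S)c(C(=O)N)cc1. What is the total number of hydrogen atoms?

7

Atom tally by fragment:
  benzene ring core → C:6 H:6
  (− 2 ring H displaced by substituents)
  + SH → S:1 H:1
  + CONH2 → C:1 H:2 O:1 N:1
Element totals:
  C: 7
  H: 7
  N: 1
  O: 1
  S: 1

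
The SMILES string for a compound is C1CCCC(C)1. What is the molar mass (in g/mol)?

84.16 g/mol

Atom tally by fragment:
  cyclopentane ring core → C:5 H:10
  (− 1 ring H displaced by substituents)
  + CH3 → C:1 H:3
Element totals:
  C: 6
  H: 12
Molecular formula: C6H12.
  M = 6(12.011) + 12(1.008)
    = 72.066 + 12.096 = 84.162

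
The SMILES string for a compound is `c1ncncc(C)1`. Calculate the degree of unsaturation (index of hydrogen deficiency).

4

Atom tally by fragment:
  pyrimidine ring core → C:4 H:4 N:2
  (− 1 ring H displaced by substituents)
  + CH3 → C:1 H:3
Element totals:
  C: 5
  H: 6
  N: 2
Molecular formula: C5H6N2.
DoU = (2C + 2 + N − H − X) / 2 = (2·5 + 2 + 2 − 6 − 0) / 2 = 4.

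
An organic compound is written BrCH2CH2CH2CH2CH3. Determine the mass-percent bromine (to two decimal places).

Element totals:
  C: 5
  H: 11
  Br: 1
Molecular formula: C5H11Br.
Molar mass = 151.047 g/mol.
Mass from Br: 1 × 79.904 = 79.904 g/mol.
%Br = 79.904 / 151.047 × 100 = 52.90%.

52.90%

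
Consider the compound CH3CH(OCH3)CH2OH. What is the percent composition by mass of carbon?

Element totals:
  C: 4
  H: 10
  O: 2
Molecular formula: C4H10O2.
Molar mass = 90.122 g/mol.
Mass from C: 4 × 12.011 = 48.044 g/mol.
%C = 48.044 / 90.122 × 100 = 53.31%.

53.31%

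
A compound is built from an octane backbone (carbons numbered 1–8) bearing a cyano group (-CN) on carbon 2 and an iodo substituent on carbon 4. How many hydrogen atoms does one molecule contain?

16

Atom tally by fragment:
  CH3 → C:1 H:3
  CH(CN) → C:2 H:1 N:1
  CH2 → C:1 H:2
  CH(I) → C:1 H:1 I:1
  CH2 → C:1 H:2
  CH2 → C:1 H:2
  CH2 → C:1 H:2
  CH3 → C:1 H:3
Element totals:
  C: 9
  H: 16
  I: 1
  N: 1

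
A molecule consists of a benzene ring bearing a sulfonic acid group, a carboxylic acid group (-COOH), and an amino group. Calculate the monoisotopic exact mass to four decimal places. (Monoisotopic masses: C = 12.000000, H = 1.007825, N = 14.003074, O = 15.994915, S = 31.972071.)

217.0045

Atom tally by fragment:
  benzene ring core → C:6 H:6
  (− 3 ring H displaced by substituents)
  + SO3H → S:1 O:3 H:1
  + COOH → C:1 H:1 O:2
  + NH2 → N:1 H:2
Element totals:
  C: 7
  H: 7
  N: 1
  O: 5
  S: 1
Molecular formula: C7H7NO5S.
  M = 7(12.0) + 7(1.007825) + 14.003074 + 5(15.994915) + 31.972071
    = 84.000000 + 7.054775 + 14.003074 + 79.974575 + 31.972071 = 217.004495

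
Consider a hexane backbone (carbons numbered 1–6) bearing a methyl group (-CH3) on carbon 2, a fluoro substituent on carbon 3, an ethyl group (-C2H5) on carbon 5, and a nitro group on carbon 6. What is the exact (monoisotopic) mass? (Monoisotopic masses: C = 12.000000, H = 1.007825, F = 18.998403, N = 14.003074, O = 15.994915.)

Atom tally by fragment:
  CH3 → C:1 H:3
  CH(CH3) → C:2 H:4
  CH(F) → C:1 H:1 F:1
  CH2 → C:1 H:2
  CH(C2H5) → C:3 H:6
  CH2NO2 → C:1 H:2 N:1 O:2
Element totals:
  C: 9
  H: 18
  F: 1
  N: 1
  O: 2
Molecular formula: C9H18FNO2.
  M = 9(12.0) + 18(1.007825) + 18.998403 + 14.003074 + 2(15.994915)
    = 108.000000 + 18.140850 + 18.998403 + 14.003074 + 31.989830 = 191.132157

191.1322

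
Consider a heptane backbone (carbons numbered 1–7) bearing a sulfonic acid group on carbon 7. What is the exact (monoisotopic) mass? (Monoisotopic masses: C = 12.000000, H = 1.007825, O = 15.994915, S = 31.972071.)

Atom tally by fragment:
  CH3 → C:1 H:3
  CH2 → C:1 H:2
  CH2 → C:1 H:2
  CH2 → C:1 H:2
  CH2 → C:1 H:2
  CH2 → C:1 H:2
  CH2SO3H → C:1 H:3 S:1 O:3
Element totals:
  C: 7
  H: 16
  O: 3
  S: 1
Molecular formula: C7H16O3S.
  M = 7(12.0) + 16(1.007825) + 3(15.994915) + 31.972071
    = 84.000000 + 16.125200 + 47.984745 + 31.972071 = 180.082016

180.0820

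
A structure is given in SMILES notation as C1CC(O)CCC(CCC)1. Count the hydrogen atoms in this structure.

18

Atom tally by fragment:
  cyclohexane ring core → C:6 H:12
  (− 2 ring H displaced by substituents)
  + OH → O:1 H:1
  + CH2CH2CH3 → C:3 H:7
Element totals:
  C: 9
  H: 18
  O: 1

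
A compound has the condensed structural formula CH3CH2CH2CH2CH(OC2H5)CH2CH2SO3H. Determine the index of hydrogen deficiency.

Atom tally by fragment:
  CH3 → C:1 H:3
  CH2 → C:1 H:2
  CH2 → C:1 H:2
  CH2 → C:1 H:2
  CH(OC2H5) → C:3 H:6 O:1
  CH2 → C:1 H:2
  CH2SO3H → C:1 H:3 S:1 O:3
Element totals:
  C: 9
  H: 20
  O: 4
  S: 1
Molecular formula: C9H20O4S.
DoU = (2C + 2 + N − H − X) / 2 = (2·9 + 2 + 0 − 20 − 0) / 2 = 0.

0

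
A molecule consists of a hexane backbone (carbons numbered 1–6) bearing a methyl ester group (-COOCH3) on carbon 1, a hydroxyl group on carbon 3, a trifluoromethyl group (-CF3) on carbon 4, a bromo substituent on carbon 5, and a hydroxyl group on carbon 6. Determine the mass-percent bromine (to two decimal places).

Atom tally by fragment:
  CH3OOCCH2 → C:3 H:5 O:2
  CH2 → C:1 H:2
  CH(OH) → C:1 H:2 O:1
  CH(CF3) → C:2 H:1 F:3
  CH(Br) → C:1 H:1 Br:1
  CH2OH → C:1 H:3 O:1
Element totals:
  C: 9
  H: 14
  Br: 1
  F: 3
  O: 4
Molecular formula: C9H14BrF3O4.
Molar mass = 323.105 g/mol.
Mass from Br: 1 × 79.904 = 79.904 g/mol.
%Br = 79.904 / 323.105 × 100 = 24.73%.

24.73%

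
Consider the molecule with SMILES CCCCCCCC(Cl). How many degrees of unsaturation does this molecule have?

Atom tally by fragment:
  CH3 → C:1 H:3
  CH2 → C:1 H:2
  CH2 → C:1 H:2
  CH2 → C:1 H:2
  CH2 → C:1 H:2
  CH2 → C:1 H:2
  CH2 → C:1 H:2
  CH2Cl → C:1 H:2 Cl:1
Element totals:
  C: 8
  H: 17
  Cl: 1
Molecular formula: C8H17Cl.
DoU = (2C + 2 + N − H − X) / 2 = (2·8 + 2 + 0 − 17 − 1) / 2 = 0.

0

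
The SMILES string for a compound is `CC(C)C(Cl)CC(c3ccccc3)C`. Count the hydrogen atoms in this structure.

Atom tally by fragment:
  CH3 → C:1 H:3
  CH(CH3) → C:2 H:4
  CH(Cl) → C:1 H:1 Cl:1
  CH2 → C:1 H:2
  CH(C6H5) → C:7 H:6
  CH3 → C:1 H:3
Element totals:
  C: 13
  H: 19
  Cl: 1

19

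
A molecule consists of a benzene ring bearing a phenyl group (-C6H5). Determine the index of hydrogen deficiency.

Atom tally by fragment:
  benzene ring core → C:6 H:6
  (− 1 ring H displaced by substituents)
  + C6H5 → C:6 H:5
Element totals:
  C: 12
  H: 10
Molecular formula: C12H10.
DoU = (2C + 2 + N − H − X) / 2 = (2·12 + 2 + 0 − 10 − 0) / 2 = 8.

8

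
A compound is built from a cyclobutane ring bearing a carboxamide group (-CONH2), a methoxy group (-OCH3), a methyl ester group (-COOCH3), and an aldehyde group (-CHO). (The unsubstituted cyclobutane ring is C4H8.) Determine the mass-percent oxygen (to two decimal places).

37.17%

Atom tally by fragment:
  cyclobutane ring core → C:4 H:8
  (− 4 ring H displaced by substituents)
  + CONH2 → C:1 H:2 O:1 N:1
  + OCH3 → C:1 H:3 O:1
  + COOCH3 → C:2 H:3 O:2
  + CHO → C:1 H:1 O:1
Element totals:
  C: 9
  H: 13
  N: 1
  O: 5
Molecular formula: C9H13NO5.
Molar mass = 215.205 g/mol.
Mass from O: 5 × 15.999 = 79.995 g/mol.
%O = 79.995 / 215.205 × 100 = 37.17%.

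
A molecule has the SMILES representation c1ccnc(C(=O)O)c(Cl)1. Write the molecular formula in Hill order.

C6H4ClNO2

Atom tally by fragment:
  pyridine ring core → C:5 H:5 N:1
  (− 2 ring H displaced by substituents)
  + COOH → C:1 H:1 O:2
  + Cl → Cl:1
Element totals:
  C: 6
  H: 4
  Cl: 1
  N: 1
  O: 2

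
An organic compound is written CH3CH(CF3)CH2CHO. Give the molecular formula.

Atom tally by fragment:
  CH3 → C:1 H:3
  CH(CF3) → C:2 H:1 F:3
  CH2CHO → C:2 H:3 O:1
Element totals:
  C: 5
  H: 7
  F: 3
  O: 1

C5H7F3O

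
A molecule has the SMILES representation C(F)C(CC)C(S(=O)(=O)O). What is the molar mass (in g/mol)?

Atom tally by fragment:
  FCH2 → C:1 H:2 F:1
  CH(C2H5) → C:3 H:6
  CH2SO3H → C:1 H:3 S:1 O:3
Element totals:
  C: 5
  H: 11
  F: 1
  O: 3
  S: 1
Molecular formula: C5H11FO3S.
  M = 5(12.011) + 11(1.008) + 18.998 + 3(15.999) + 32.06
    = 60.055 + 11.088 + 18.998 + 47.997 + 32.060 = 170.198

170.20 g/mol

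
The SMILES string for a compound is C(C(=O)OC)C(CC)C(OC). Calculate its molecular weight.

160.21 g/mol

Atom tally by fragment:
  CH3OOCCH2 → C:3 H:5 O:2
  CH(C2H5) → C:3 H:6
  CH2OCH3 → C:2 H:5 O:1
Element totals:
  C: 8
  H: 16
  O: 3
Molecular formula: C8H16O3.
  M = 8(12.011) + 16(1.008) + 3(15.999)
    = 96.088 + 16.128 + 47.997 = 160.213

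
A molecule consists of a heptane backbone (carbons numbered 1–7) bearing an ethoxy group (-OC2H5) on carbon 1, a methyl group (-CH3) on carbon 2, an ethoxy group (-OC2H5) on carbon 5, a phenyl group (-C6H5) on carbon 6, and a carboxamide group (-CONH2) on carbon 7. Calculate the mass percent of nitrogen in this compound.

4.36%

Atom tally by fragment:
  C2H5OCH2 → C:3 H:7 O:1
  CH(CH3) → C:2 H:4
  CH2 → C:1 H:2
  CH2 → C:1 H:2
  CH(OC2H5) → C:3 H:6 O:1
  CH(C6H5) → C:7 H:6
  CH2CONH2 → C:2 H:4 O:1 N:1
Element totals:
  C: 19
  H: 31
  N: 1
  O: 3
Molecular formula: C19H31NO3.
Molar mass = 321.461 g/mol.
Mass from N: 1 × 14.007 = 14.007 g/mol.
%N = 14.007 / 321.461 × 100 = 4.36%.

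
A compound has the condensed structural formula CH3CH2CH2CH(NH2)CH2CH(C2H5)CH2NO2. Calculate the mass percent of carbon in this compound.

57.42%

Element totals:
  C: 9
  H: 20
  N: 2
  O: 2
Molecular formula: C9H20N2O2.
Molar mass = 188.271 g/mol.
Mass from C: 9 × 12.011 = 108.099 g/mol.
%C = 108.099 / 188.271 × 100 = 57.42%.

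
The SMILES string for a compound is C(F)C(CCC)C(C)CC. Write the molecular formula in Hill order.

C9H19F

Atom tally by fragment:
  FCH2 → C:1 H:2 F:1
  CH(CH2CH2CH3) → C:4 H:8
  CH(CH3) → C:2 H:4
  CH2 → C:1 H:2
  CH3 → C:1 H:3
Element totals:
  C: 9
  H: 19
  F: 1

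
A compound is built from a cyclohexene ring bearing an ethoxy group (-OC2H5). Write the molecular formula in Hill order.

C8H14O

Atom tally by fragment:
  cyclohexene ring core → C:6 H:10
  (− 1 ring H displaced by substituents)
  + OC2H5 → C:2 H:5 O:1
Element totals:
  C: 8
  H: 14
  O: 1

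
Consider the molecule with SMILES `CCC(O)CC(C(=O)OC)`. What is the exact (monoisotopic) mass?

146.0943

Atom tally by fragment:
  CH3 → C:1 H:3
  CH2 → C:1 H:2
  CH(OH) → C:1 H:2 O:1
  CH2 → C:1 H:2
  CH2COOCH3 → C:3 H:5 O:2
Element totals:
  C: 7
  H: 14
  O: 3
Molecular formula: C7H14O3.
  M = 7(12.0) + 14(1.007825) + 3(15.994915)
    = 84.000000 + 14.109550 + 47.984745 = 146.094295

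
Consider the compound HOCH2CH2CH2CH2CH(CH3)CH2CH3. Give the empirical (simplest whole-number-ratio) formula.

Atom tally by fragment:
  HOCH2 → C:1 H:3 O:1
  CH2 → C:1 H:2
  CH2 → C:1 H:2
  CH2 → C:1 H:2
  CH(CH3) → C:2 H:4
  CH2 → C:1 H:2
  CH3 → C:1 H:3
Element totals:
  C: 8
  H: 18
  O: 1
Molecular formula: C8H18O.
gcd of subscripts (8, 18, 1) = 1, so the empirical formula equals the molecular formula.

C8H18O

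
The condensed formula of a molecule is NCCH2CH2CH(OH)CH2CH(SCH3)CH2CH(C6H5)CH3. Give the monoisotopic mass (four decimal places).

Atom tally by fragment:
  NCCH2 → C:2 H:2 N:1
  CH2 → C:1 H:2
  CH(OH) → C:1 H:2 O:1
  CH2 → C:1 H:2
  CH(SCH3) → C:2 H:4 S:1
  CH2 → C:1 H:2
  CH(C6H5) → C:7 H:6
  CH3 → C:1 H:3
Element totals:
  C: 16
  H: 23
  N: 1
  O: 1
  S: 1
Molecular formula: C16H23NOS.
  M = 16(12.0) + 23(1.007825) + 14.003074 + 15.994915 + 31.972071
    = 192.000000 + 23.179975 + 14.003074 + 15.994915 + 31.972071 = 277.150035

277.1500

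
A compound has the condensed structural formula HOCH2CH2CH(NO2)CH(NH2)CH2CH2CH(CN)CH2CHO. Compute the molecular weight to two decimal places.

243.26 g/mol

Element totals:
  C: 10
  H: 17
  N: 3
  O: 4
Molecular formula: C10H17N3O4.
  M = 10(12.011) + 17(1.008) + 3(14.007) + 4(15.999)
    = 120.110 + 17.136 + 42.021 + 63.996 = 243.263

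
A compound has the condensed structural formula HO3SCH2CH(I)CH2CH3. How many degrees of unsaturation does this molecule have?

0

Element totals:
  C: 4
  H: 9
  I: 1
  O: 3
  S: 1
Molecular formula: C4H9IO3S.
DoU = (2C + 2 + N − H − X) / 2 = (2·4 + 2 + 0 − 9 − 1) / 2 = 0.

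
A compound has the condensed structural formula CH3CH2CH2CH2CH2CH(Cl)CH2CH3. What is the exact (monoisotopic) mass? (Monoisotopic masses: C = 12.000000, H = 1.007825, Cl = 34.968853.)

Element totals:
  C: 8
  H: 17
  Cl: 1
Molecular formula: C8H17Cl.
  M = 8(12.0) + 17(1.007825) + 34.968853
    = 96.000000 + 17.133025 + 34.968853 = 148.101878

148.1019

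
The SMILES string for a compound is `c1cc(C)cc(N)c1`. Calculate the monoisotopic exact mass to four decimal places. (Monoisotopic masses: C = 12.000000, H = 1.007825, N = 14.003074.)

107.0735

Atom tally by fragment:
  benzene ring core → C:6 H:6
  (− 2 ring H displaced by substituents)
  + CH3 → C:1 H:3
  + NH2 → N:1 H:2
Element totals:
  C: 7
  H: 9
  N: 1
Molecular formula: C7H9N.
  M = 7(12.0) + 9(1.007825) + 14.003074
    = 84.000000 + 9.070425 + 14.003074 = 107.073499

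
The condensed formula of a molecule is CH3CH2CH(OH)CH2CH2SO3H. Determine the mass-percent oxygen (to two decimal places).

Element totals:
  C: 5
  H: 12
  O: 4
  S: 1
Molecular formula: C5H12O4S.
Molar mass = 168.207 g/mol.
Mass from O: 4 × 15.999 = 63.996 g/mol.
%O = 63.996 / 168.207 × 100 = 38.05%.

38.05%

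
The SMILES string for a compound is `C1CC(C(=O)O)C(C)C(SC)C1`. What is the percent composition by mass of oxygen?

16.99%

Atom tally by fragment:
  cyclohexane ring core → C:6 H:12
  (− 3 ring H displaced by substituents)
  + COOH → C:1 H:1 O:2
  + CH3 → C:1 H:3
  + SCH3 → C:1 H:3 S:1
Element totals:
  C: 9
  H: 16
  O: 2
  S: 1
Molecular formula: C9H16O2S.
Molar mass = 188.285 g/mol.
Mass from O: 2 × 15.999 = 31.998 g/mol.
%O = 31.998 / 188.285 × 100 = 16.99%.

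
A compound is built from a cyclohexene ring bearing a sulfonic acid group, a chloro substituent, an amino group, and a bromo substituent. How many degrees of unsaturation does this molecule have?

2

Atom tally by fragment:
  cyclohexene ring core → C:6 H:10
  (− 4 ring H displaced by substituents)
  + SO3H → S:1 O:3 H:1
  + Cl → Cl:1
  + NH2 → N:1 H:2
  + Br → Br:1
Element totals:
  C: 6
  H: 9
  Br: 1
  Cl: 1
  N: 1
  O: 3
  S: 1
Molecular formula: C6H9BrClNO3S.
DoU = (2C + 2 + N − H − X) / 2 = (2·6 + 2 + 1 − 9 − 2) / 2 = 2.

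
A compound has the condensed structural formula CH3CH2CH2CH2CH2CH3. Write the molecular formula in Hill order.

C6H14

Atom tally by fragment:
  CH3 → C:1 H:3
  CH2 → C:1 H:2
  CH2 → C:1 H:2
  CH2 → C:1 H:2
  CH2 → C:1 H:2
  CH3 → C:1 H:3
Element totals:
  C: 6
  H: 14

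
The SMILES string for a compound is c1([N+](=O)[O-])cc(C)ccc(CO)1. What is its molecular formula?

C8H9NO3

Atom tally by fragment:
  benzene ring core → C:6 H:6
  (− 3 ring H displaced by substituents)
  + NO2 → N:1 O:2
  + CH3 → C:1 H:3
  + CH2OH → C:1 H:3 O:1
Element totals:
  C: 8
  H: 9
  N: 1
  O: 3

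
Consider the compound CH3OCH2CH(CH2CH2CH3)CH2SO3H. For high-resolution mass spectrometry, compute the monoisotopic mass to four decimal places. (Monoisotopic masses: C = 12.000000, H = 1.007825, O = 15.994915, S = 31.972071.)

196.0769

Element totals:
  C: 7
  H: 16
  O: 4
  S: 1
Molecular formula: C7H16O4S.
  M = 7(12.0) + 16(1.007825) + 4(15.994915) + 31.972071
    = 84.000000 + 16.125200 + 63.979660 + 31.972071 = 196.076931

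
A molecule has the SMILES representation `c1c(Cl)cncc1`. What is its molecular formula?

C5H4ClN

Atom tally by fragment:
  pyridine ring core → C:5 H:5 N:1
  (− 1 ring H displaced by substituents)
  + Cl → Cl:1
Element totals:
  C: 5
  H: 4
  Cl: 1
  N: 1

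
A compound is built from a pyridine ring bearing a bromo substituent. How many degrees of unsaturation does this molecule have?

4

Atom tally by fragment:
  pyridine ring core → C:5 H:5 N:1
  (− 1 ring H displaced by substituents)
  + Br → Br:1
Element totals:
  C: 5
  H: 4
  Br: 1
  N: 1
Molecular formula: C5H4BrN.
DoU = (2C + 2 + N − H − X) / 2 = (2·5 + 2 + 1 − 4 − 1) / 2 = 4.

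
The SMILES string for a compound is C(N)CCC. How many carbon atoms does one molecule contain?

Atom tally by fragment:
  H2NCH2 → C:1 H:4 N:1
  CH2 → C:1 H:2
  CH2 → C:1 H:2
  CH3 → C:1 H:3
Element totals:
  C: 4
  H: 11
  N: 1

4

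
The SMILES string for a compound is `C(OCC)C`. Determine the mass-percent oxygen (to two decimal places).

Atom tally by fragment:
  C2H5OCH2 → C:3 H:7 O:1
  CH3 → C:1 H:3
Element totals:
  C: 4
  H: 10
  O: 1
Molecular formula: C4H10O.
Molar mass = 74.123 g/mol.
Mass from O: 1 × 15.999 = 15.999 g/mol.
%O = 15.999 / 74.123 × 100 = 21.58%.

21.58%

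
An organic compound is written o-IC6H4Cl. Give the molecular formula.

Atom tally by fragment:
  benzene ring core → C:6 H:6
  (− 2 ring H displaced by substituents)
  + I → I:1
  + Cl → Cl:1
Element totals:
  C: 6
  H: 4
  Cl: 1
  I: 1

C6H4ClI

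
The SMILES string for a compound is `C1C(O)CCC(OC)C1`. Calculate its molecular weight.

130.19 g/mol

Atom tally by fragment:
  cyclohexane ring core → C:6 H:12
  (− 2 ring H displaced by substituents)
  + OH → O:1 H:1
  + OCH3 → C:1 H:3 O:1
Element totals:
  C: 7
  H: 14
  O: 2
Molecular formula: C7H14O2.
  M = 7(12.011) + 14(1.008) + 2(15.999)
    = 84.077 + 14.112 + 31.998 = 130.187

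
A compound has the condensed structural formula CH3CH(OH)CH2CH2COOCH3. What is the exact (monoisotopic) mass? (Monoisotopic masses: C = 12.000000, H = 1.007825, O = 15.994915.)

Atom tally by fragment:
  CH3 → C:1 H:3
  CH(OH) → C:1 H:2 O:1
  CH2 → C:1 H:2
  CH2COOCH3 → C:3 H:5 O:2
Element totals:
  C: 6
  H: 12
  O: 3
Molecular formula: C6H12O3.
  M = 6(12.0) + 12(1.007825) + 3(15.994915)
    = 72.000000 + 12.093900 + 47.984745 = 132.078645

132.0786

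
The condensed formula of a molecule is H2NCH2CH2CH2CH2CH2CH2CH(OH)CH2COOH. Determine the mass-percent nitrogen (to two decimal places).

Atom tally by fragment:
  H2NCH2 → C:1 H:4 N:1
  CH2 → C:1 H:2
  CH2 → C:1 H:2
  CH2 → C:1 H:2
  CH2 → C:1 H:2
  CH2 → C:1 H:2
  CH(OH) → C:1 H:2 O:1
  CH2COOH → C:2 H:3 O:2
Element totals:
  C: 9
  H: 19
  N: 1
  O: 3
Molecular formula: C9H19NO3.
Molar mass = 189.255 g/mol.
Mass from N: 1 × 14.007 = 14.007 g/mol.
%N = 14.007 / 189.255 × 100 = 7.40%.

7.40%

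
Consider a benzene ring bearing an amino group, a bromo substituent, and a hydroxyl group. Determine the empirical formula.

C6H6BrNO

Atom tally by fragment:
  benzene ring core → C:6 H:6
  (− 3 ring H displaced by substituents)
  + NH2 → N:1 H:2
  + Br → Br:1
  + OH → O:1 H:1
Element totals:
  C: 6
  H: 6
  Br: 1
  N: 1
  O: 1
Molecular formula: C6H6BrNO.
gcd of subscripts (1, 6, 6, 1, 1) = 1, so the empirical formula equals the molecular formula.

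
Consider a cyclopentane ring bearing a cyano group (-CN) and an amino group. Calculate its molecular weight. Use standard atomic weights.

Atom tally by fragment:
  cyclopentane ring core → C:5 H:10
  (− 2 ring H displaced by substituents)
  + CN → C:1 N:1
  + NH2 → N:1 H:2
Element totals:
  C: 6
  H: 10
  N: 2
Molecular formula: C6H10N2.
  M = 6(12.011) + 10(1.008) + 2(14.007)
    = 72.066 + 10.080 + 28.014 = 110.160

110.16 g/mol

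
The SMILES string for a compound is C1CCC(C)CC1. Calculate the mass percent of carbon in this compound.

Atom tally by fragment:
  cyclohexane ring core → C:6 H:12
  (− 1 ring H displaced by substituents)
  + CH3 → C:1 H:3
Element totals:
  C: 7
  H: 14
Molecular formula: C7H14.
Molar mass = 98.189 g/mol.
Mass from C: 7 × 12.011 = 84.077 g/mol.
%C = 84.077 / 98.189 × 100 = 85.63%.

85.63%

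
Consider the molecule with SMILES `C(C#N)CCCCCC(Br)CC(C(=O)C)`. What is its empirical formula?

Atom tally by fragment:
  NCCH2 → C:2 H:2 N:1
  CH2 → C:1 H:2
  CH2 → C:1 H:2
  CH2 → C:1 H:2
  CH2 → C:1 H:2
  CH2 → C:1 H:2
  CH(Br) → C:1 H:1 Br:1
  CH2 → C:1 H:2
  CH2COCH3 → C:3 H:5 O:1
Element totals:
  C: 12
  H: 20
  Br: 1
  N: 1
  O: 1
Molecular formula: C12H20BrNO.
gcd of subscripts (1, 12, 20, 1, 1) = 1, so the empirical formula equals the molecular formula.

C12H20BrNO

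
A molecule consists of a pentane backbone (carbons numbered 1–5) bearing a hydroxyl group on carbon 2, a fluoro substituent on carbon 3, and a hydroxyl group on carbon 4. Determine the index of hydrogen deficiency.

0

Atom tally by fragment:
  CH3 → C:1 H:3
  CH(OH) → C:1 H:2 O:1
  CH(F) → C:1 H:1 F:1
  CH(OH) → C:1 H:2 O:1
  CH3 → C:1 H:3
Element totals:
  C: 5
  H: 11
  F: 1
  O: 2
Molecular formula: C5H11FO2.
DoU = (2C + 2 + N − H − X) / 2 = (2·5 + 2 + 0 − 11 − 1) / 2 = 0.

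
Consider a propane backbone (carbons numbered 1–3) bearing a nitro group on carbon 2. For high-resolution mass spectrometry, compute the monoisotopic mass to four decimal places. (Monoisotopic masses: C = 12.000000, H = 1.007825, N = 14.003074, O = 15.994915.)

89.0477

Atom tally by fragment:
  CH3 → C:1 H:3
  CH(NO2) → C:1 H:1 N:1 O:2
  CH3 → C:1 H:3
Element totals:
  C: 3
  H: 7
  N: 1
  O: 2
Molecular formula: C3H7NO2.
  M = 3(12.0) + 7(1.007825) + 14.003074 + 2(15.994915)
    = 36.000000 + 7.054775 + 14.003074 + 31.989830 = 89.047679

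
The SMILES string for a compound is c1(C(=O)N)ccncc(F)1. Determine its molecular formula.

Atom tally by fragment:
  pyridine ring core → C:5 H:5 N:1
  (− 2 ring H displaced by substituents)
  + CONH2 → C:1 H:2 O:1 N:1
  + F → F:1
Element totals:
  C: 6
  H: 5
  F: 1
  N: 2
  O: 1

C6H5FN2O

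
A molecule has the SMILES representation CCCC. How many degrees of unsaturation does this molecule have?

Atom tally by fragment:
  CH3 → C:1 H:3
  CH2 → C:1 H:2
  CH2 → C:1 H:2
  CH3 → C:1 H:3
Element totals:
  C: 4
  H: 10
Molecular formula: C4H10.
DoU = (2C + 2 + N − H − X) / 2 = (2·4 + 2 + 0 − 10 − 0) / 2 = 0.

0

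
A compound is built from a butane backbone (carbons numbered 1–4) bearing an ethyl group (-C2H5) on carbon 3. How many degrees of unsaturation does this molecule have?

0

Atom tally by fragment:
  CH3 → C:1 H:3
  CH2 → C:1 H:2
  CH(C2H5) → C:3 H:6
  CH3 → C:1 H:3
Element totals:
  C: 6
  H: 14
Molecular formula: C6H14.
DoU = (2C + 2 + N − H − X) / 2 = (2·6 + 2 + 0 − 14 − 0) / 2 = 0.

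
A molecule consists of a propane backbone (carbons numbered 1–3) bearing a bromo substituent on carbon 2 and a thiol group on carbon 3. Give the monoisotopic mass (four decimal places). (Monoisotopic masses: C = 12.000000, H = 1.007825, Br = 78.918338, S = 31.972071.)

153.9452

Atom tally by fragment:
  CH3 → C:1 H:3
  CH(Br) → C:1 H:1 Br:1
  CH2SH → C:1 H:3 S:1
Element totals:
  C: 3
  H: 7
  Br: 1
  S: 1
Molecular formula: C3H7BrS.
  M = 3(12.0) + 7(1.007825) + 78.918338 + 31.972071
    = 36.000000 + 7.054775 + 78.918338 + 31.972071 = 153.945184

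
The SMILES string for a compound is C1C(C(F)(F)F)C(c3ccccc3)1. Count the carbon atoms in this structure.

Atom tally by fragment:
  cyclopropane ring core → C:3 H:6
  (− 2 ring H displaced by substituents)
  + CF3 → C:1 F:3
  + C6H5 → C:6 H:5
Element totals:
  C: 10
  H: 9
  F: 3

10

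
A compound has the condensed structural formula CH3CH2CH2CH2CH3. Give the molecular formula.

C5H12

Atom tally by fragment:
  CH3 → C:1 H:3
  CH2 → C:1 H:2
  CH2 → C:1 H:2
  CH2 → C:1 H:2
  CH3 → C:1 H:3
Element totals:
  C: 5
  H: 12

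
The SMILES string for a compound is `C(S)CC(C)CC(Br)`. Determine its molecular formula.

C6H13BrS

Atom tally by fragment:
  HSCH2 → C:1 H:3 S:1
  CH2 → C:1 H:2
  CH(CH3) → C:2 H:4
  CH2 → C:1 H:2
  CH2Br → C:1 H:2 Br:1
Element totals:
  C: 6
  H: 13
  Br: 1
  S: 1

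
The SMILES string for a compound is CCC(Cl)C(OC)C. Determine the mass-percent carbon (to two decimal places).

52.75%

Atom tally by fragment:
  CH3 → C:1 H:3
  CH2 → C:1 H:2
  CH(Cl) → C:1 H:1 Cl:1
  CH(OCH3) → C:2 H:4 O:1
  CH3 → C:1 H:3
Element totals:
  C: 6
  H: 13
  Cl: 1
  O: 1
Molecular formula: C6H13ClO.
Molar mass = 136.619 g/mol.
Mass from C: 6 × 12.011 = 72.066 g/mol.
%C = 72.066 / 136.619 × 100 = 52.75%.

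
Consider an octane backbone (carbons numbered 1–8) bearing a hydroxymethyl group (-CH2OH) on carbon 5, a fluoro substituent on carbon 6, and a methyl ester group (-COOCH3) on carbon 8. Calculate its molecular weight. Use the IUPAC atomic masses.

Atom tally by fragment:
  CH3 → C:1 H:3
  CH2 → C:1 H:2
  CH2 → C:1 H:2
  CH2 → C:1 H:2
  CH(CH2OH) → C:2 H:4 O:1
  CH(F) → C:1 H:1 F:1
  CH2 → C:1 H:2
  CH2COOCH3 → C:3 H:5 O:2
Element totals:
  C: 11
  H: 21
  F: 1
  O: 3
Molecular formula: C11H21FO3.
  M = 11(12.011) + 21(1.008) + 18.998 + 3(15.999)
    = 132.121 + 21.168 + 18.998 + 47.997 = 220.284

220.28 g/mol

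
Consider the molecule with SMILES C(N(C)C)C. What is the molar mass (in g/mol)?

Atom tally by fragment:
  (CH3)2NCH2 → C:3 H:8 N:1
  CH3 → C:1 H:3
Element totals:
  C: 4
  H: 11
  N: 1
Molecular formula: C4H11N.
  M = 4(12.011) + 11(1.008) + 14.007
    = 48.044 + 11.088 + 14.007 = 73.139

73.14 g/mol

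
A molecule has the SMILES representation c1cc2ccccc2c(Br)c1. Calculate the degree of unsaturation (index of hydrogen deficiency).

Atom tally by fragment:
  naphthalene ring system core → C:10 H:8
  (− 1 ring H displaced by substituents)
  + Br → Br:1
Element totals:
  C: 10
  H: 7
  Br: 1
Molecular formula: C10H7Br.
DoU = (2C + 2 + N − H − X) / 2 = (2·10 + 2 + 0 − 7 − 1) / 2 = 7.

7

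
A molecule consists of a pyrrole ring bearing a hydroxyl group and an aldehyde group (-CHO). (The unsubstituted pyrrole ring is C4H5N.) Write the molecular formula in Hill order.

C5H5NO2

Atom tally by fragment:
  pyrrole ring core → C:4 H:5 N:1
  (− 2 ring H displaced by substituents)
  + OH → O:1 H:1
  + CHO → C:1 H:1 O:1
Element totals:
  C: 5
  H: 5
  N: 1
  O: 2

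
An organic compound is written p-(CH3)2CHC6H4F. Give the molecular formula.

Atom tally by fragment:
  benzene ring core → C:6 H:6
  (− 2 ring H displaced by substituents)
  + CH(CH3)2 → C:3 H:7
  + F → F:1
Element totals:
  C: 9
  H: 11
  F: 1

C9H11F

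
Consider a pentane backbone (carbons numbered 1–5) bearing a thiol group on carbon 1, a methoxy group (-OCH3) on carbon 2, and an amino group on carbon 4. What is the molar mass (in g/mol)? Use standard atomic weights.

149.25 g/mol

Atom tally by fragment:
  HSCH2 → C:1 H:3 S:1
  CH(OCH3) → C:2 H:4 O:1
  CH2 → C:1 H:2
  CH(NH2) → C:1 H:3 N:1
  CH3 → C:1 H:3
Element totals:
  C: 6
  H: 15
  N: 1
  O: 1
  S: 1
Molecular formula: C6H15NOS.
  M = 6(12.011) + 15(1.008) + 14.007 + 15.999 + 32.06
    = 72.066 + 15.120 + 14.007 + 15.999 + 32.060 = 149.252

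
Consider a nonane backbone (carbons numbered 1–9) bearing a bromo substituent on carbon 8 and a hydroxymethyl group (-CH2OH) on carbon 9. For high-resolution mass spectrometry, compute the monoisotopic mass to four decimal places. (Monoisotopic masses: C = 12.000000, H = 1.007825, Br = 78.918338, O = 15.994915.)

236.0776

Atom tally by fragment:
  CH3 → C:1 H:3
  CH2 → C:1 H:2
  CH2 → C:1 H:2
  CH2 → C:1 H:2
  CH2 → C:1 H:2
  CH2 → C:1 H:2
  CH2 → C:1 H:2
  CH(Br) → C:1 H:1 Br:1
  CH2CH2OH → C:2 H:5 O:1
Element totals:
  C: 10
  H: 21
  Br: 1
  O: 1
Molecular formula: C10H21BrO.
  M = 10(12.0) + 21(1.007825) + 78.918338 + 15.994915
    = 120.000000 + 21.164325 + 78.918338 + 15.994915 = 236.077578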